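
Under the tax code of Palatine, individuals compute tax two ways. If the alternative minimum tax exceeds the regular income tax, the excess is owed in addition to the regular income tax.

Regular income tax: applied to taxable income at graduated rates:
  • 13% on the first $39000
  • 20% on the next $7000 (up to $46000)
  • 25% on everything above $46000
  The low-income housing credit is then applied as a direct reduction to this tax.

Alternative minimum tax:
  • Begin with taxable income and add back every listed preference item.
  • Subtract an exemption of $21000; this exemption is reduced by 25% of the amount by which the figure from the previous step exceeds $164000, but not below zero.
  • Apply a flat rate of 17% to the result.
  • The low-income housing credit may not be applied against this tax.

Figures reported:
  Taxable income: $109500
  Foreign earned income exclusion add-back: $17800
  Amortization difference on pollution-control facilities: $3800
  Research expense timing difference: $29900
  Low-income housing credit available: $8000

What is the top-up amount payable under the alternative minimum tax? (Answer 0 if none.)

Alternative minimum tax:
  Adjusted income: $109500 + $17800 + $3800 + $29900 = $161000
  Exemption: $161000 ≤ $164000, so full $21000 applies
  Base: $161000 − $21000 = $140000
  $140000 × 17% = $23800

Regular income tax:
  $39000 × 13% = $5070
  $7000 × 20% = $1400
  $63500 × 25% = $15875
  → $22345
  Less low-income housing credit $8000 → $14345

Excess of alternative minimum tax over regular income tax: $23800 − $14345 = $9455.

$9455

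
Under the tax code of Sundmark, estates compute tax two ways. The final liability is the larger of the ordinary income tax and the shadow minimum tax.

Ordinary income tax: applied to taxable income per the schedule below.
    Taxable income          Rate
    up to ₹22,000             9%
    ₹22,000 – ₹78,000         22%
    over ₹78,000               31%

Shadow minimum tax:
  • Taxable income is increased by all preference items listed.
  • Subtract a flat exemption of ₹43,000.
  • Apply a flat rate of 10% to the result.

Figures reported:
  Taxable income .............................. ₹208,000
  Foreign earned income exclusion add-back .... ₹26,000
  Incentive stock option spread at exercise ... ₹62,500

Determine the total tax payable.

₹54,600

Shadow minimum tax:
  Adjusted income: ₹208,000 + ₹26,000 + ₹62,500 = ₹296,500
  Less exemption ₹43,000 → base ₹253,500
  ₹253,500 × 10% = ₹25,350

Ordinary income tax:
  ₹22,000 × 9% = ₹1,980
  ₹56,000 × 22% = ₹12,320
  ₹130,000 × 31% = ₹40,300
  → ₹54,600

₹54,600 > ₹25,350, so the ordinary income tax governs.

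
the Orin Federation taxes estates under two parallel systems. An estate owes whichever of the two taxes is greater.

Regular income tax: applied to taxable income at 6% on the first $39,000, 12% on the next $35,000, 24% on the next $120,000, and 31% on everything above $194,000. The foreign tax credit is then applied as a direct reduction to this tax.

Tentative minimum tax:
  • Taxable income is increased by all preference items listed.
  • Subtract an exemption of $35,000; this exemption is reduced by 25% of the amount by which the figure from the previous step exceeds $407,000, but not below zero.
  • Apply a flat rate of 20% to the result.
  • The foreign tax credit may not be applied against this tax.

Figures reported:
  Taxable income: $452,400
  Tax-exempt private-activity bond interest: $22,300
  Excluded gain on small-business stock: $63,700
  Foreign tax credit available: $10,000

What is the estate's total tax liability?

Regular income tax:
  $39,000 × 6% = $2,340
  $35,000 × 12% = $4,200
  $120,000 × 24% = $28,800
  $258,400 × 31% = $80,104
  → $115,444
  Less foreign tax credit $10,000 → $105,444

Tentative minimum tax:
  Adjusted income: $452,400 + $22,300 + $63,700 = $538,400
  Exemption: $35,000 − 25% × ($538,400 − $407,000) = $35,000 − $32,850 = $2,150
  Base: $538,400 − $2,150 = $536,250
  $536,250 × 20% = $107,250

$107,250 > $105,444, so the tentative minimum tax is the binding amount.

$107,250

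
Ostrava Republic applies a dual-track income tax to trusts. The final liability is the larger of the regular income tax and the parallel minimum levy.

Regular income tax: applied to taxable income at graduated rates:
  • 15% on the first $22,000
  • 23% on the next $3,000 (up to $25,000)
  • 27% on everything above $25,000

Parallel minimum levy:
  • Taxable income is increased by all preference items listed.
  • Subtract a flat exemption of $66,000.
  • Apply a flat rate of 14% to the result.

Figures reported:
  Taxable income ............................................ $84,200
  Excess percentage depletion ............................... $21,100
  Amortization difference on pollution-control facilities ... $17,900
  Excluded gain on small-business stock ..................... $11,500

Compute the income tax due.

$19,974

Parallel minimum levy:
  Adjusted income: $84,200 + $21,100 + $17,900 + $11,500 = $134,700
  Less exemption $66,000 → base $68,700
  $68,700 × 14% = $9,618

Regular income tax:
  $22,000 × 15% = $3,300
  $3,000 × 23% = $690
  $59,200 × 27% = $15,984
  → $19,974

$19,974 > $9,618, so the regular income tax governs.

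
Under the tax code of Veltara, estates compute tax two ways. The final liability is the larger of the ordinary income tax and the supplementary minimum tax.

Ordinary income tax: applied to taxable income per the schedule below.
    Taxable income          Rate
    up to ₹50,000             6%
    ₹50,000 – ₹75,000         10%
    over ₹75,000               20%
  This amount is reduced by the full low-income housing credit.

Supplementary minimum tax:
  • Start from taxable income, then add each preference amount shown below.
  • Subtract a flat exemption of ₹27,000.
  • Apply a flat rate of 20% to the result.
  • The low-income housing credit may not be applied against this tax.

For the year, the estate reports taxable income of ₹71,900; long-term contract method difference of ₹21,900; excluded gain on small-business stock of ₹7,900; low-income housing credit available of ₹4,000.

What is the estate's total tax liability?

₹14,940

Supplementary minimum tax:
  Adjusted income: ₹71,900 + ₹21,900 + ₹7,900 = ₹101,700
  Less exemption ₹27,000 → base ₹74,700
  ₹74,700 × 20% = ₹14,940

Ordinary income tax:
  ₹50,000 × 6% = ₹3,000
  ₹21,900 × 10% = ₹2,190
  → ₹5,190
  Less low-income housing credit ₹4,000 → ₹1,190

₹14,940 > ₹1,190, so the supplementary minimum tax is the binding amount.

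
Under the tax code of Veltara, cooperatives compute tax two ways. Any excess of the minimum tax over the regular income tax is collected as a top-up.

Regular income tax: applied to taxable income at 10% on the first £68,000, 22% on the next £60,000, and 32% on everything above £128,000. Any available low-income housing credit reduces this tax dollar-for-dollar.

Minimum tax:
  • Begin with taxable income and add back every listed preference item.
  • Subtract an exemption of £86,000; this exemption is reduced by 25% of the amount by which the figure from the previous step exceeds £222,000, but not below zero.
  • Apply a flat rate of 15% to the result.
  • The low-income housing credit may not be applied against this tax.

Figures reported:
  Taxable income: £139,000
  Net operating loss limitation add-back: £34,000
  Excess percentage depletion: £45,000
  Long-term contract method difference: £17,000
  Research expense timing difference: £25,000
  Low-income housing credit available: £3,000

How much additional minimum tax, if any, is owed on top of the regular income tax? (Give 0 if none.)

£7,005

Minimum tax:
  Adjusted income: £139,000 + £34,000 + £45,000 + £17,000 + £25,000 = £260,000
  Exemption: £86,000 − 25% × (£260,000 − £222,000) = £86,000 − £9,500 = £76,500
  Base: £260,000 − £76,500 = £183,500
  £183,500 × 15% = £27,525

Regular income tax:
  £68,000 × 10% = £6,800
  £60,000 × 22% = £13,200
  £11,000 × 32% = £3,520
  → £23,520
  Less low-income housing credit £3,000 → £20,520

Excess of minimum tax over regular income tax: £27,525 − £20,520 = £7,005.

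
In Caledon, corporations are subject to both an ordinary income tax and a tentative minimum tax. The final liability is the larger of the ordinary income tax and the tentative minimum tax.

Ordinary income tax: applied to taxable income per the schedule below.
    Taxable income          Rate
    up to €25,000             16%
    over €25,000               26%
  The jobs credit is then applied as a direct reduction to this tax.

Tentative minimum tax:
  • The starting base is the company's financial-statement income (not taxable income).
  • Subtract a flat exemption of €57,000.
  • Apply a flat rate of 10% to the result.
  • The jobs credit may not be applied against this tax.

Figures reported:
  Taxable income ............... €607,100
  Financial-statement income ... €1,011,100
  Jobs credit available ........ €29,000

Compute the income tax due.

€126,346

Ordinary income tax:
  €25,000 × 16% = €4,000
  €582,100 × 26% = €151,346
  → €155,346
  Less jobs credit €29,000 → €126,346

Tentative minimum tax:
  Base (financial-statement income): €1,011,100
  Less exemption €57,000 → base €954,100
  €954,100 × 10% = €95,410

€126,346 > €95,410, so the ordinary income tax governs.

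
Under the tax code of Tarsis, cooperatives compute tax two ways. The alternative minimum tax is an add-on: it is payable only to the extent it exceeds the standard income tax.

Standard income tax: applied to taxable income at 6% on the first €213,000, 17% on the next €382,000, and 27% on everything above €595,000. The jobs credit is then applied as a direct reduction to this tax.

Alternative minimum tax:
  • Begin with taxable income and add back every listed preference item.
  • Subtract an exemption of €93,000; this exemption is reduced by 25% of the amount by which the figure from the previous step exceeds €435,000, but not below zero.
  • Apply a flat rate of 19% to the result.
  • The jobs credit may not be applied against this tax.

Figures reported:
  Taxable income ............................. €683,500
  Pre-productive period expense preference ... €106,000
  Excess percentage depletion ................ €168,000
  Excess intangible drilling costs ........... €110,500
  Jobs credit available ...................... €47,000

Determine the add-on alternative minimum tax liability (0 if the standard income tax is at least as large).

Alternative minimum tax:
  Adjusted income: €683,500 + €106,000 + €168,000 + €110,500 = €1,068,000
  Exemption: 25% × (€1,068,000 − €435,000) = €158,250 ≥ €93,000, so the exemption is fully phased out
  Base: €1,068,000 − €0 = €1,068,000
  €1,068,000 × 19% = €202,920

Standard income tax:
  €213,000 × 6% = €12,780
  €382,000 × 17% = €64,940
  €88,500 × 27% = €23,895
  → €101,615
  Less jobs credit €47,000 → €54,615

Excess of alternative minimum tax over standard income tax: €202,920 − €54,615 = €148,305.

€148,305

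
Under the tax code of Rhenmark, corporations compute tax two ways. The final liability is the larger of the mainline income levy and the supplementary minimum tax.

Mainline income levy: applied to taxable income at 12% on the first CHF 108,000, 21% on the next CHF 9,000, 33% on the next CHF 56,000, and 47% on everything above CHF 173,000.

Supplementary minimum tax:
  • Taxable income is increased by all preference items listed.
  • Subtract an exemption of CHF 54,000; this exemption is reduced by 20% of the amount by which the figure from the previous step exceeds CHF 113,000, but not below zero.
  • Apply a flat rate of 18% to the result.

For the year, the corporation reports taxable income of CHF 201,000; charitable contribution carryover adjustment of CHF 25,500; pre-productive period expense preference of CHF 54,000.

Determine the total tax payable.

CHF 46,800

Supplementary minimum tax:
  Adjusted income: CHF 201,000 + CHF 25,500 + CHF 54,000 = CHF 280,500
  Exemption: CHF 54,000 − 20% × (CHF 280,500 − CHF 113,000) = CHF 54,000 − CHF 33,500 = CHF 20,500
  Base: CHF 280,500 − CHF 20,500 = CHF 260,000
  CHF 260,000 × 18% = CHF 46,800

Mainline income levy:
  CHF 108,000 × 12% = CHF 12,960
  CHF 9,000 × 21% = CHF 1,890
  CHF 56,000 × 33% = CHF 18,480
  CHF 28,000 × 47% = CHF 13,160
  → CHF 46,490

CHF 46,800 > CHF 46,490, so the supplementary minimum tax is the binding amount.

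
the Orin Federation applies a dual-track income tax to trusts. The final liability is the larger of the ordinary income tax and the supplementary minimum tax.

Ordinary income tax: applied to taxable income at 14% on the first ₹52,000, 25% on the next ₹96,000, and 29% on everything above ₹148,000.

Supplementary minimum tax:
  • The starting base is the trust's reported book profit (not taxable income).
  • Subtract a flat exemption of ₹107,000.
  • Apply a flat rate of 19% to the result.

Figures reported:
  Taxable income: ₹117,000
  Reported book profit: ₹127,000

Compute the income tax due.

Ordinary income tax:
  ₹52,000 × 14% = ₹7,280
  ₹65,000 × 25% = ₹16,250
  → ₹23,530

Supplementary minimum tax:
  Base (reported book profit): ₹127,000
  Less exemption ₹107,000 → base ₹20,000
  ₹20,000 × 19% = ₹3,800

₹23,530 > ₹3,800, so the ordinary income tax governs.

₹23,530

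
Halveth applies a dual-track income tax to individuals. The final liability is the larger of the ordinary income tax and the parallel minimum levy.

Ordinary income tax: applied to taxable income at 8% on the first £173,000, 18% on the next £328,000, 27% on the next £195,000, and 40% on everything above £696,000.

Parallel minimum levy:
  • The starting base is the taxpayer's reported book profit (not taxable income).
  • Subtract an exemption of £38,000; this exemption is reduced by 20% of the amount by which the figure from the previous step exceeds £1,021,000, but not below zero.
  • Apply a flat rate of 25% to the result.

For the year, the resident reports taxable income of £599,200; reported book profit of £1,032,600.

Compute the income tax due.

£249,230

Parallel minimum levy:
  Base (reported book profit): £1,032,600
  Exemption: £38,000 − 20% × (£1,032,600 − £1,021,000) = £38,000 − £2,320 = £35,680
  Base: £1,032,600 − £35,680 = £996,920
  £996,920 × 25% = £249,230

Ordinary income tax:
  £173,000 × 8% = £13,840
  £328,000 × 18% = £59,040
  £98,200 × 27% = £26,514
  → £99,394

£249,230 > £99,394, so the parallel minimum levy is the binding amount.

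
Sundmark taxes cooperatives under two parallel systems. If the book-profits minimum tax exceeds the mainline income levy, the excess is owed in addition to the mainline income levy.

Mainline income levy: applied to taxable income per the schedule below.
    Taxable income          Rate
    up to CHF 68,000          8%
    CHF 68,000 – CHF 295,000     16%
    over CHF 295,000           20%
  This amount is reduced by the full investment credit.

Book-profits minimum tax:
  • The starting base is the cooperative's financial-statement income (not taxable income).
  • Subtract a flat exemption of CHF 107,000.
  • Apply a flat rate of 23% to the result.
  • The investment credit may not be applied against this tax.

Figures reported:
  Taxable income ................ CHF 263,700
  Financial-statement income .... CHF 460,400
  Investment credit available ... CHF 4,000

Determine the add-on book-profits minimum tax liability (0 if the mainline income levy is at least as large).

CHF 48,530

Mainline income levy:
  CHF 68,000 × 8% = CHF 5,440
  CHF 195,700 × 16% = CHF 31,312
  → CHF 36,752
  Less investment credit CHF 4,000 → CHF 32,752

Book-profits minimum tax:
  Base (financial-statement income): CHF 460,400
  Less exemption CHF 107,000 → base CHF 353,400
  CHF 353,400 × 23% = CHF 81,282

Excess of book-profits minimum tax over mainline income levy: CHF 81,282 − CHF 32,752 = CHF 48,530.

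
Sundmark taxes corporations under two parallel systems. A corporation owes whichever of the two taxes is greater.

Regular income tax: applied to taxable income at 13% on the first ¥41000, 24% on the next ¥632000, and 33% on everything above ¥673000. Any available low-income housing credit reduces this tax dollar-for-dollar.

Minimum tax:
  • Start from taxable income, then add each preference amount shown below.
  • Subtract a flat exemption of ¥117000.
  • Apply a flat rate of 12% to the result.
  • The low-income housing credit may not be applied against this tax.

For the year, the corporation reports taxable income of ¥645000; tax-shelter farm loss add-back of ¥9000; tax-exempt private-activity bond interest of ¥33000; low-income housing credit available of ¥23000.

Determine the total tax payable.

¥127290

Minimum tax:
  Adjusted income: ¥645000 + ¥9000 + ¥33000 = ¥687000
  Less exemption ¥117000 → base ¥570000
  ¥570000 × 12% = ¥68400

Regular income tax:
  ¥41000 × 13% = ¥5330
  ¥604000 × 24% = ¥144960
  → ¥150290
  Less low-income housing credit ¥23000 → ¥127290

¥127290 > ¥68400, so the regular income tax governs.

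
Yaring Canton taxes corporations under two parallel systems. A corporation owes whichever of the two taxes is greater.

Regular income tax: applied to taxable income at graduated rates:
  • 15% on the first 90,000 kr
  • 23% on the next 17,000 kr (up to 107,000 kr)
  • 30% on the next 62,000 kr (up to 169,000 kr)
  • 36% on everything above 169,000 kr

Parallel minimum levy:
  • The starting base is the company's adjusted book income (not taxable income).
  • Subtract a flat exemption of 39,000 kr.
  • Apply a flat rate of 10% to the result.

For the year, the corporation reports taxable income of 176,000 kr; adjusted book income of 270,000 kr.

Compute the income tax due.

Regular income tax:
  90,000 kr × 15% = 13,500 kr
  17,000 kr × 23% = 3,910 kr
  62,000 kr × 30% = 18,600 kr
  7,000 kr × 36% = 2,520 kr
  → 38,530 kr

Parallel minimum levy:
  Base (adjusted book income): 270,000 kr
  Less exemption 39,000 kr → base 231,000 kr
  231,000 kr × 10% = 23,100 kr

38,530 kr > 23,100 kr, so the regular income tax governs.

38,530 kr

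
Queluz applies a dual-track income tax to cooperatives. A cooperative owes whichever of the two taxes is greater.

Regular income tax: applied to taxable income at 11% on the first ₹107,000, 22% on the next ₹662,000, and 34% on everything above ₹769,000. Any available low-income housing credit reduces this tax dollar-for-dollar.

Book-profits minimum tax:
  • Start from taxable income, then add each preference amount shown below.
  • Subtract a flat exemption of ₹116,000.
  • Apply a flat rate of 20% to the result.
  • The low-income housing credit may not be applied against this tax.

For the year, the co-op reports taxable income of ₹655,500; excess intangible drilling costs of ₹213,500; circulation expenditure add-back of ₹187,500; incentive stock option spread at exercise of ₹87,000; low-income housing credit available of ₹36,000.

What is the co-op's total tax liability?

₹205,500

Book-profits minimum tax:
  Adjusted income: ₹655,500 + ₹213,500 + ₹187,500 + ₹87,000 = ₹1,143,500
  Less exemption ₹116,000 → base ₹1,027,500
  ₹1,027,500 × 20% = ₹205,500

Regular income tax:
  ₹107,000 × 11% = ₹11,770
  ₹548,500 × 22% = ₹120,670
  → ₹132,440
  Less low-income housing credit ₹36,000 → ₹96,440

₹205,500 > ₹96,440, so the book-profits minimum tax is the binding amount.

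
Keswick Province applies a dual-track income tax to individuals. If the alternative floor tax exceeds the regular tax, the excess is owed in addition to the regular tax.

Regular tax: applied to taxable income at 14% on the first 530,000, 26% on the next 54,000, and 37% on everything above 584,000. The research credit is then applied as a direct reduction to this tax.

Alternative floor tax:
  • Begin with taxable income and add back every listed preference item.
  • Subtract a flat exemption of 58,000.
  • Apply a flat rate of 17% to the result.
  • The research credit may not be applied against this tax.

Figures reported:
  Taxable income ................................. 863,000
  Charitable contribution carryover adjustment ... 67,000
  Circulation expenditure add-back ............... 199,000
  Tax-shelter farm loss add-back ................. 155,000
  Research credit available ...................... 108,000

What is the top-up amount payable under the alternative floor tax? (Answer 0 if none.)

124,950

Regular tax:
  530,000 × 14% = 74,200
  54,000 × 26% = 14,040
  279,000 × 37% = 103,230
  → 191,470
  Less research credit 108,000 → 83,470

Alternative floor tax:
  Adjusted income: 863,000 + 67,000 + 199,000 + 155,000 = 1,284,000
  Less exemption 58,000 → base 1,226,000
  1,226,000 × 17% = 208,420

Excess of alternative floor tax over regular tax: 208,420 − 83,470 = 124,950.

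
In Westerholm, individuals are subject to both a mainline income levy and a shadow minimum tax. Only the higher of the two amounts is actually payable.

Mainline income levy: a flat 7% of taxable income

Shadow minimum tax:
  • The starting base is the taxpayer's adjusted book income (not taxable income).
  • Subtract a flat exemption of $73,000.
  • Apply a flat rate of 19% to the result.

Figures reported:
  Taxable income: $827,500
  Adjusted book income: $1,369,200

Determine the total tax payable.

Mainline income levy:
  $827,500 × 7% = $57,925

Shadow minimum tax:
  Base (adjusted book income): $1,369,200
  Less exemption $73,000 → base $1,296,200
  $1,296,200 × 19% = $246,278

$246,278 > $57,925, so the shadow minimum tax is the binding amount.

$246,278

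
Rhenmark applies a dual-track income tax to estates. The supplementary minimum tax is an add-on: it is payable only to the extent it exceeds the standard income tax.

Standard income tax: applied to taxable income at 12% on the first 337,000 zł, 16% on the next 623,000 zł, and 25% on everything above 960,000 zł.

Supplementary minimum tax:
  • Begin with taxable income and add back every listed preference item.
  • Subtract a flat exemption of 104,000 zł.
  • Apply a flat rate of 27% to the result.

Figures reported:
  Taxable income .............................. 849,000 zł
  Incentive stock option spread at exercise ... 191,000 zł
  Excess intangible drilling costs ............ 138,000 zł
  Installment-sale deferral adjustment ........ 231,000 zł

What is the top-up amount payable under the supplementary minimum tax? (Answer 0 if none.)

229,990 zł

Supplementary minimum tax:
  Adjusted income: 849,000 zł + 191,000 zł + 138,000 zł + 231,000 zł = 1,409,000 zł
  Less exemption 104,000 zł → base 1,305,000 zł
  1,305,000 zł × 27% = 352,350 zł

Standard income tax:
  337,000 zł × 12% = 40,440 zł
  512,000 zł × 16% = 81,920 zł
  → 122,360 zł

Excess of supplementary minimum tax over standard income tax: 352,350 zł − 122,360 zł = 229,990 zł.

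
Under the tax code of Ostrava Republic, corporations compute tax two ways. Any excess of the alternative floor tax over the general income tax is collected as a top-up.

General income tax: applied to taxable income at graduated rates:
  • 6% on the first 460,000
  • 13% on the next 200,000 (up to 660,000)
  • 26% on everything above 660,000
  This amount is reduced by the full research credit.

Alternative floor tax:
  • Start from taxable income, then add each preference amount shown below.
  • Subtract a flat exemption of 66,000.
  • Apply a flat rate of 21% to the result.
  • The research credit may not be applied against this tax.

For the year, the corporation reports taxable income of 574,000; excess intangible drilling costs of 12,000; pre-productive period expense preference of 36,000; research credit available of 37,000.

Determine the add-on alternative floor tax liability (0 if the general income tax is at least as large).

111,340

Alternative floor tax:
  Adjusted income: 574,000 + 12,000 + 36,000 = 622,000
  Less exemption 66,000 → base 556,000
  556,000 × 21% = 116,760

General income tax:
  460,000 × 6% = 27,600
  114,000 × 13% = 14,820
  → 42,420
  Less research credit 37,000 → 5,420

Excess of alternative floor tax over general income tax: 116,760 − 5,420 = 111,340.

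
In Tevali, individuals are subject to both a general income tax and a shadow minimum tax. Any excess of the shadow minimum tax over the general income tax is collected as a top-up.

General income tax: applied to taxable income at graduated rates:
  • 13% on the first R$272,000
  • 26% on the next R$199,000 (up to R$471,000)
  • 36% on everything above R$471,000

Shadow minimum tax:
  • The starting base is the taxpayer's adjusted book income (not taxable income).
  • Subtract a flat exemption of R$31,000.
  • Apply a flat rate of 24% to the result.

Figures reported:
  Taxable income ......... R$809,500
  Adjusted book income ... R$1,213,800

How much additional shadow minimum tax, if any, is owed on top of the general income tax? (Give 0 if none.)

R$74,912

Shadow minimum tax:
  Base (adjusted book income): R$1,213,800
  Less exemption R$31,000 → base R$1,182,800
  R$1,182,800 × 24% = R$283,872

General income tax:
  R$272,000 × 13% = R$35,360
  R$199,000 × 26% = R$51,740
  R$338,500 × 36% = R$121,860
  → R$208,960

Excess of shadow minimum tax over general income tax: R$283,872 − R$208,960 = R$74,912.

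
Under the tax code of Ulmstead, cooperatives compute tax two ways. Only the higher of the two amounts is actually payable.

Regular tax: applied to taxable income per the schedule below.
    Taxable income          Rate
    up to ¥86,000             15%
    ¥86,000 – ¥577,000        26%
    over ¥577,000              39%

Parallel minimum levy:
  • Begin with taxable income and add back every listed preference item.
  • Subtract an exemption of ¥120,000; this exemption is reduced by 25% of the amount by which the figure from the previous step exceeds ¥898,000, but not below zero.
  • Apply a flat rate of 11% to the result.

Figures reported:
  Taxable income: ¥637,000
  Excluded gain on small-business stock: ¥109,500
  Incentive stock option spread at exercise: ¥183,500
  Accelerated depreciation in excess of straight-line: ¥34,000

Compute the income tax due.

Parallel minimum levy:
  Adjusted income: ¥637,000 + ¥109,500 + ¥183,500 + ¥34,000 = ¥964,000
  Exemption: ¥120,000 − 25% × (¥964,000 − ¥898,000) = ¥120,000 − ¥16,500 = ¥103,500
  Base: ¥964,000 − ¥103,500 = ¥860,500
  ¥860,500 × 11% = ¥94,655

Regular tax:
  ¥86,000 × 15% = ¥12,900
  ¥491,000 × 26% = ¥127,660
  ¥60,000 × 39% = ¥23,400
  → ¥163,960

¥163,960 > ¥94,655, so the regular tax governs.

¥163,960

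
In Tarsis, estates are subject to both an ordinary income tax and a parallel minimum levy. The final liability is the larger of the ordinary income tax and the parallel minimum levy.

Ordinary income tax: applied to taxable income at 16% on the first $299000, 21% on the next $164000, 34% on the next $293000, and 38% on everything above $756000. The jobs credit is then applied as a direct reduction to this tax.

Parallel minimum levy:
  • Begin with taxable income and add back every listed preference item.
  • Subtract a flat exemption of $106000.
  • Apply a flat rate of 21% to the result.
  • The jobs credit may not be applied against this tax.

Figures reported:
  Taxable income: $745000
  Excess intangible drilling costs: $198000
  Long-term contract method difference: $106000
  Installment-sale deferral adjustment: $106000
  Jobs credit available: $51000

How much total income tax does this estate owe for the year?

Parallel minimum levy:
  Adjusted income: $745000 + $198000 + $106000 + $106000 = $1155000
  Less exemption $106000 → base $1049000
  $1049000 × 21% = $220290

Ordinary income tax:
  $299000 × 16% = $47840
  $164000 × 21% = $34440
  $282000 × 34% = $95880
  → $178160
  Less jobs credit $51000 → $127160

$220290 > $127160, so the parallel minimum levy is the binding amount.

$220290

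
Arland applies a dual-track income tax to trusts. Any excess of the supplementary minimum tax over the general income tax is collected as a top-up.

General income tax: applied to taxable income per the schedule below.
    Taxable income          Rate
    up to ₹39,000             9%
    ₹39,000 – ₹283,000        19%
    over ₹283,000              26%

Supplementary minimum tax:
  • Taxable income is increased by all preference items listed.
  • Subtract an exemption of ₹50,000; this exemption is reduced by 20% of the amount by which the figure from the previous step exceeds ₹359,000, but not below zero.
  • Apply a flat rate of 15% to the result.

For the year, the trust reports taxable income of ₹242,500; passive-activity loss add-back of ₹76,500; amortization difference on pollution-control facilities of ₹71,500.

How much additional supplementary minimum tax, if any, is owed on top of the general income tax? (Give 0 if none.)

Supplementary minimum tax:
  Adjusted income: ₹242,500 + ₹76,500 + ₹71,500 = ₹390,500
  Exemption: ₹50,000 − 20% × (₹390,500 − ₹359,000) = ₹50,000 − ₹6,300 = ₹43,700
  Base: ₹390,500 − ₹43,700 = ₹346,800
  ₹346,800 × 15% = ₹52,020

General income tax:
  ₹39,000 × 9% = ₹3,510
  ₹203,500 × 19% = ₹38,665
  → ₹42,175

Excess of supplementary minimum tax over general income tax: ₹52,020 − ₹42,175 = ₹9,845.

₹9,845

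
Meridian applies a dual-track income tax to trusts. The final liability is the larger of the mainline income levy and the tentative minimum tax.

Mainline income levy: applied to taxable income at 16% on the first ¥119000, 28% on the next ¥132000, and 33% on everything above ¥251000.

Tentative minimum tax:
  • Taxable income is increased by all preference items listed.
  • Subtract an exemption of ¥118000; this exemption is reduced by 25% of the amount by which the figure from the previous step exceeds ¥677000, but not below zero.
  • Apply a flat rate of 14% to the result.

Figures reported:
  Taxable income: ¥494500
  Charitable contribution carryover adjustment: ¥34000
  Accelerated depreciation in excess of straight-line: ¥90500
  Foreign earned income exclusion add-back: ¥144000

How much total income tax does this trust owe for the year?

¥136355

Mainline income levy:
  ¥119000 × 16% = ¥19040
  ¥132000 × 28% = ¥36960
  ¥243500 × 33% = ¥80355
  → ¥136355

Tentative minimum tax:
  Adjusted income: ¥494500 + ¥34000 + ¥90500 + ¥144000 = ¥763000
  Exemption: ¥118000 − 25% × (¥763000 − ¥677000) = ¥118000 − ¥21500 = ¥96500
  Base: ¥763000 − ¥96500 = ¥666500
  ¥666500 × 14% = ¥93310

¥136355 > ¥93310, so the mainline income levy governs.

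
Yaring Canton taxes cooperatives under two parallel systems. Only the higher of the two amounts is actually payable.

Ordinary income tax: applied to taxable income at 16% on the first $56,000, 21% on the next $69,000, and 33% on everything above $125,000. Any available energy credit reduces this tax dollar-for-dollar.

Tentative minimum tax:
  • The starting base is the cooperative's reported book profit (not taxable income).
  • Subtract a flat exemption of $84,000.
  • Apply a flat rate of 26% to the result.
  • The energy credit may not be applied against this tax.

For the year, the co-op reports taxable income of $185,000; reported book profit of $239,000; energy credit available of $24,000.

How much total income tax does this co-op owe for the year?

Tentative minimum tax:
  Base (reported book profit): $239,000
  Less exemption $84,000 → base $155,000
  $155,000 × 26% = $40,300

Ordinary income tax:
  $56,000 × 16% = $8,960
  $69,000 × 21% = $14,490
  $60,000 × 33% = $19,800
  → $43,250
  Less energy credit $24,000 → $19,250

$40,300 > $19,250, so the tentative minimum tax is the binding amount.

$40,300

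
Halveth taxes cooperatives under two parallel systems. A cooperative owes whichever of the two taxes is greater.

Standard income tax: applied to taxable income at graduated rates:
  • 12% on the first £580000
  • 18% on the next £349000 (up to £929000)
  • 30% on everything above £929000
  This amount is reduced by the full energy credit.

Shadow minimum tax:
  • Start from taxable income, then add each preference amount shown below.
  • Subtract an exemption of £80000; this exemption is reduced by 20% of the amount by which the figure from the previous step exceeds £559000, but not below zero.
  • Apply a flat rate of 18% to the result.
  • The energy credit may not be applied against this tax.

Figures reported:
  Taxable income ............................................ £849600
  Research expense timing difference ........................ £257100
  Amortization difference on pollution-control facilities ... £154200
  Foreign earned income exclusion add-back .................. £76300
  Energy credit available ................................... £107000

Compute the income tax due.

Standard income tax:
  £580000 × 12% = £69600
  £269600 × 18% = £48528
  → £118128
  Less energy credit £107000 → £11128

Shadow minimum tax:
  Adjusted income: £849600 + £257100 + £154200 + £76300 = £1337200
  Exemption: 20% × (£1337200 − £559000) = £155640 ≥ £80000, so the exemption is fully phased out
  Base: £1337200 − £0 = £1337200
  £1337200 × 18% = £240696

£240696 > £11128, so the shadow minimum tax is the binding amount.

£240696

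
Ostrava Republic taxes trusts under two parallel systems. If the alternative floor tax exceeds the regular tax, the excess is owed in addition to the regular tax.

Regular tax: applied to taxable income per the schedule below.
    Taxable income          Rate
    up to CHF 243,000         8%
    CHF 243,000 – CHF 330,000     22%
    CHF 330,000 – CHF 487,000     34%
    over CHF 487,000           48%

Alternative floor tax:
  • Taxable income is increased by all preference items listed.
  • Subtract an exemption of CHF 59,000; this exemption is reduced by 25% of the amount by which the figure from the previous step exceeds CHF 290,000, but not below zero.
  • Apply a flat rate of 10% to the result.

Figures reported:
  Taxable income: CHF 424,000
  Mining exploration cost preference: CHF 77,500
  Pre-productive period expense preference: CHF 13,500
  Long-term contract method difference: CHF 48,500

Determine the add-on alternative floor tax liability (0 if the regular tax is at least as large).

CHF 0

Alternative floor tax:
  Adjusted income: CHF 424,000 + CHF 77,500 + CHF 13,500 + CHF 48,500 = CHF 563,500
  Exemption: 25% × (CHF 563,500 − CHF 290,000) = CHF 68,375 ≥ CHF 59,000, so the exemption is fully phased out
  Base: CHF 563,500 − CHF 0 = CHF 563,500
  CHF 563,500 × 10% = CHF 56,350

Regular tax:
  CHF 243,000 × 8% = CHF 19,440
  CHF 87,000 × 22% = CHF 19,140
  CHF 94,000 × 34% = CHF 31,960
  → CHF 70,540

CHF 56,350 ≤ CHF 70,540, so no add-on is due.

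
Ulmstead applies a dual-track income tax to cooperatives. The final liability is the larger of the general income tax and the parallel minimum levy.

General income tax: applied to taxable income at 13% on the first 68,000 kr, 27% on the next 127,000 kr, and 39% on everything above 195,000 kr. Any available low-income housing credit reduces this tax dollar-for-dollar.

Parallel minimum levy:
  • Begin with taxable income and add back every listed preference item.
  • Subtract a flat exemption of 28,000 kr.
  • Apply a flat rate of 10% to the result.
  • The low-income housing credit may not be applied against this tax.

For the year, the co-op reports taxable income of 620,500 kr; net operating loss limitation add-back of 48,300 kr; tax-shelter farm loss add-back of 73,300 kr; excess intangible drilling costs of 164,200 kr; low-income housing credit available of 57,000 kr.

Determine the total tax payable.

General income tax:
  68,000 kr × 13% = 8,840 kr
  127,000 kr × 27% = 34,290 kr
  425,500 kr × 39% = 165,945 kr
  → 209,075 kr
  Less low-income housing credit 57,000 kr → 152,075 kr

Parallel minimum levy:
  Adjusted income: 620,500 kr + 48,300 kr + 73,300 kr + 164,200 kr = 906,300 kr
  Less exemption 28,000 kr → base 878,300 kr
  878,300 kr × 10% = 87,830 kr

152,075 kr > 87,830 kr, so the general income tax governs.

152,075 kr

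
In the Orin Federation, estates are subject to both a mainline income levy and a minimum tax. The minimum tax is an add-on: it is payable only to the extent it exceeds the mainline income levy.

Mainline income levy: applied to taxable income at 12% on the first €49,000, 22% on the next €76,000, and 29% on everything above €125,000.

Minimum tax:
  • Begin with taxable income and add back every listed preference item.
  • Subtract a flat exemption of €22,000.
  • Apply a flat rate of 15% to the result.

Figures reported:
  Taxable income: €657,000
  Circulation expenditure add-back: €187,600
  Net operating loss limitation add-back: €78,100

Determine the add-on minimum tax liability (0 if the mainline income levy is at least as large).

Minimum tax:
  Adjusted income: €657,000 + €187,600 + €78,100 = €922,700
  Less exemption €22,000 → base €900,700
  €900,700 × 15% = €135,105

Mainline income levy:
  €49,000 × 12% = €5,880
  €76,000 × 22% = €16,720
  €532,000 × 29% = €154,280
  → €176,880

€135,105 ≤ €176,880, so no add-on is due.

€0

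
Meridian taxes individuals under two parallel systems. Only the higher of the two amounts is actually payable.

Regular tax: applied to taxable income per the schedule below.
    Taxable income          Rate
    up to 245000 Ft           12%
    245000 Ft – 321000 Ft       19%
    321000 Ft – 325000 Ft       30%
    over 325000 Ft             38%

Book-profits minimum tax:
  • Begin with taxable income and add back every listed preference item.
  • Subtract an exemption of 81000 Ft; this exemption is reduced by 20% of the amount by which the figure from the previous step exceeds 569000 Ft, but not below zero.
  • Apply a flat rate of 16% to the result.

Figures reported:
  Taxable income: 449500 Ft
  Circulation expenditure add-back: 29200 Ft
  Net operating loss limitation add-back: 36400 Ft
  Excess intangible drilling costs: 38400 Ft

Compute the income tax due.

Book-profits minimum tax:
  Adjusted income: 449500 Ft + 29200 Ft + 36400 Ft + 38400 Ft = 553500 Ft
  Exemption: 553500 Ft ≤ 569000 Ft, so full 81000 Ft applies
  Base: 553500 Ft − 81000 Ft = 472500 Ft
  472500 Ft × 16% = 75600 Ft

Regular tax:
  245000 Ft × 12% = 29400 Ft
  76000 Ft × 19% = 14440 Ft
  4000 Ft × 30% = 1200 Ft
  124500 Ft × 38% = 47310 Ft
  → 92350 Ft

92350 Ft > 75600 Ft, so the regular tax governs.

92350 Ft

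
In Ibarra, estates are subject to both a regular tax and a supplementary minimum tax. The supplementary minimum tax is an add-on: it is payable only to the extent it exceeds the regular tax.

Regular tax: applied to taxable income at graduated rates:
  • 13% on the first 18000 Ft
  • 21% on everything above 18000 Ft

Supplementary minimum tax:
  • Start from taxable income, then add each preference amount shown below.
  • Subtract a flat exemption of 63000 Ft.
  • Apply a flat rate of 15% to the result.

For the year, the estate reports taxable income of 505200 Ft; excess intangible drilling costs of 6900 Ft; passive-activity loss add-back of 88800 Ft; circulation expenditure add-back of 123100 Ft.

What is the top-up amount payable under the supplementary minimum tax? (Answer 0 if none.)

0 Ft

Supplementary minimum tax:
  Adjusted income: 505200 Ft + 6900 Ft + 88800 Ft + 123100 Ft = 724000 Ft
  Less exemption 63000 Ft → base 661000 Ft
  661000 Ft × 15% = 99150 Ft

Regular tax:
  18000 Ft × 13% = 2340 Ft
  487200 Ft × 21% = 102312 Ft
  → 104652 Ft

99150 Ft ≤ 104652 Ft, so no add-on is due.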